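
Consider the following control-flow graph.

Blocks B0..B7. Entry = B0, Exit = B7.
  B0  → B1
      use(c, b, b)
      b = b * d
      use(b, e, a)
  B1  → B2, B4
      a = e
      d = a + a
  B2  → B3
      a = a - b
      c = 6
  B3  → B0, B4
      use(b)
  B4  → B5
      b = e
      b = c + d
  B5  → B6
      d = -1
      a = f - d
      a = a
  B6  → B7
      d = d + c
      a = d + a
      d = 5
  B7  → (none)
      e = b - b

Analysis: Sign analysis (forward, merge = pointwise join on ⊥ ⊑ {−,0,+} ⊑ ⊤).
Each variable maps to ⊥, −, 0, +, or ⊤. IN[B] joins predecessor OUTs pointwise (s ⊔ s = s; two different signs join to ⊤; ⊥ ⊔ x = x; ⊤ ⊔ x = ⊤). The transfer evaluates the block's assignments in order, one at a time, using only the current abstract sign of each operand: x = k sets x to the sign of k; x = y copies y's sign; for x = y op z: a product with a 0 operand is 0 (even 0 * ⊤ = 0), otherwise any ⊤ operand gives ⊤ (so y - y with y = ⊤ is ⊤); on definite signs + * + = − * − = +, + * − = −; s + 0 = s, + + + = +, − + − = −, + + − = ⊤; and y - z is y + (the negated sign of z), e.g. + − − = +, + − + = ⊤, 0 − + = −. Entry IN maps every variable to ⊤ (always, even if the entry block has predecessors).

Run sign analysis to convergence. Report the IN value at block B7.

Fixpoint table:
  B0:  IN=(all ⊤)  OUT=(all ⊤)
  B1:  IN=(all ⊤)  OUT=(all ⊤)
  B2:  IN=(all ⊤)  OUT={c:+; rest ⊤}
  B3:  IN={c:+; rest ⊤}  OUT={c:+; rest ⊤}
  B4:  IN=(all ⊤)  OUT=(all ⊤)
  B5:  IN=(all ⊤)  OUT={d:-; rest ⊤}
  B6:  IN={d:-; rest ⊤}  OUT={d:+; rest ⊤}
  B7:  IN={d:+; rest ⊤}  OUT={d:+; rest ⊤}

Merge at B7: IN[B7] = OUT[B6] = {a: ⊤, b: ⊤, c: ⊤, d: +, e: ⊤, f: ⊤}

Answer: {a: ⊤, b: ⊤, c: ⊤, d: +, e: ⊤, f: ⊤}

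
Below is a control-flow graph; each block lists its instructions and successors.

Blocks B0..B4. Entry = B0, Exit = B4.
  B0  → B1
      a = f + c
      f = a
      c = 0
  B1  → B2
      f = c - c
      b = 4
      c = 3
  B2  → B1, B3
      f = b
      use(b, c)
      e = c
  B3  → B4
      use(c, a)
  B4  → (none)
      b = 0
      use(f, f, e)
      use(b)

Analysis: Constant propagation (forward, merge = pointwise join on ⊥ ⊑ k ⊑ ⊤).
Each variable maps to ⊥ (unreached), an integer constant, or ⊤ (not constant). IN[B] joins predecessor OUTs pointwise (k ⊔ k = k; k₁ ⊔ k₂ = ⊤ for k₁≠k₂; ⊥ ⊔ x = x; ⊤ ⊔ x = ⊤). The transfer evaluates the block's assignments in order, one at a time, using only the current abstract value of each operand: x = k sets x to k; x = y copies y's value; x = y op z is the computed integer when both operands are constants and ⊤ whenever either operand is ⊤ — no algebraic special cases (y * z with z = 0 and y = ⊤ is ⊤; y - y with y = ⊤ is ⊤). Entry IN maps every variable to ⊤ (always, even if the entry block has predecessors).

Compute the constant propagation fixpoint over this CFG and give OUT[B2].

Answer: {a: ⊤, b: 4, c: 3, d: ⊤, e: 3, f: 4}

Working:
Fixpoint table:
  B0: | IN=(all ⊤) | OUT={c:0; rest ⊤}
  B1: | IN=(all ⊤) | OUT={b:4, c:3; rest ⊤}
  B2: | IN={b:4, c:3; rest ⊤} | OUT={b:4, c:3, e:3, f:4; rest ⊤}
  B3: | IN={b:4, c:3, e:3, f:4; rest ⊤} | OUT={b:4, c:3, e:3, f:4; rest ⊤}
  B4: | IN={b:4, c:3, e:3, f:4; rest ⊤} | OUT={b:0, c:3, e:3, f:4; rest ⊤}

Merge at B2: IN[B2] = OUT[B1] = {a: ⊤, b: 4, c: 3, d: ⊤, e: ⊤, f: ⊤}
Applying B2's transfer function to that IN value gives OUT[B2] (row B2 above).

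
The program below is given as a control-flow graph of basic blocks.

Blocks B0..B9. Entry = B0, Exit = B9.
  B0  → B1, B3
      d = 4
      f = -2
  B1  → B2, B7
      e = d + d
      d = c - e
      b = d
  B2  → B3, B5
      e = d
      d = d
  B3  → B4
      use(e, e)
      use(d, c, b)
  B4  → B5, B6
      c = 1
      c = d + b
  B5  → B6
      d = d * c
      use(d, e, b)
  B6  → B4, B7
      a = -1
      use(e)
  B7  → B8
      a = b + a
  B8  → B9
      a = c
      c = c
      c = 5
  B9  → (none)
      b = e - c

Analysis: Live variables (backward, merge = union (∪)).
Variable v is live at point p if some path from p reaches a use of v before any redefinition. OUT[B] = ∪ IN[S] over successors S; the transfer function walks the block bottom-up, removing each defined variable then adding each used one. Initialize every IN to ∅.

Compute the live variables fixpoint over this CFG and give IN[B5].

Answer: {b, c, d, e}

Trace:
Fixpoint table:
  B0:  IN={a, b, c, e}  OUT={a, b, c, d, e}
  B1:  IN={a, c, d}  OUT={a, b, c, d, e}
  B2:  IN={b, c, d}  OUT={b, c, d, e}
  B3:  IN={b, c, d, e}  OUT={b, d, e}
  B4:  IN={b, d, e}  OUT={b, c, d, e}
  B5:  IN={b, c, d, e}  OUT={b, c, d, e}
  B6:  IN={b, c, d, e}  OUT={a, b, c, d, e}
  B7:  IN={a, b, c, e}  OUT={c, e}
  B8:  IN={c, e}  OUT={c, e}
  B9:  IN={c, e}  OUT={}

Merge at B5: OUT[B5] = IN[B6] = {b, c, d, e}
Applying B5's transfer function to that OUT value gives IN[B5] (row B5 above).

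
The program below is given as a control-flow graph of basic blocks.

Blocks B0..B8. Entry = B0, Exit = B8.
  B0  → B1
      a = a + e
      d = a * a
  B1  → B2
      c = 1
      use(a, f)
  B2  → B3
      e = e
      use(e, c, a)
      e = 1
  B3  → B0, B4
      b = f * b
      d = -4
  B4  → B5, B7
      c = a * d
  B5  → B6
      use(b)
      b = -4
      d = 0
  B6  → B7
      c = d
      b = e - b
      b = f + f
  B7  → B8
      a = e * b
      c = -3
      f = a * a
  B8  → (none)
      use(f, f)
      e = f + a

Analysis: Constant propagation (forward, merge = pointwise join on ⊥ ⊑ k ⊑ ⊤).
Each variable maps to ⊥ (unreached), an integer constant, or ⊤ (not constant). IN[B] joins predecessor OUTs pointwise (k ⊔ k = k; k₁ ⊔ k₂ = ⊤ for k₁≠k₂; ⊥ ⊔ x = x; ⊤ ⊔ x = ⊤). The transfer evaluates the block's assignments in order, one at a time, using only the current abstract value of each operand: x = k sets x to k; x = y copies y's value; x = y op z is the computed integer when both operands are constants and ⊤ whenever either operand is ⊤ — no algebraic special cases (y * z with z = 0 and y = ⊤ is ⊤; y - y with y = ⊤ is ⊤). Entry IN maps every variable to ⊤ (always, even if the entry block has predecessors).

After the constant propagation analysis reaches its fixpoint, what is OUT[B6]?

Per-block solution:
  B0:   IN=(all ⊤)   OUT=(all ⊤)
  B1:   IN=(all ⊤)   OUT={c:1; rest ⊤}
  B2:   IN={c:1; rest ⊤}   OUT={c:1, e:1; rest ⊤}
  B3:   IN={c:1, e:1; rest ⊤}   OUT={c:1, d:-4, e:1; rest ⊤}
  B4:   IN={c:1, d:-4, e:1; rest ⊤}   OUT={d:-4, e:1; rest ⊤}
  B5:   IN={d:-4, e:1; rest ⊤}   OUT={b:-4, d:0, e:1; rest ⊤}
  B6:   IN={b:-4, d:0, e:1; rest ⊤}   OUT={c:0, d:0, e:1; rest ⊤}
  B7:   IN={e:1; rest ⊤}   OUT={c:-3, e:1; rest ⊤}
  B8:   IN={c:-3, e:1; rest ⊤}   OUT={c:-3; rest ⊤}

Merge at B6: IN[B6] = OUT[B5] = {a: ⊤, b: -4, c: ⊤, d: 0, e: 1, f: ⊤}
Applying B6's transfer function to that IN value gives OUT[B6] (row B6 above).

Answer: {a: ⊤, b: ⊤, c: 0, d: 0, e: 1, f: ⊤}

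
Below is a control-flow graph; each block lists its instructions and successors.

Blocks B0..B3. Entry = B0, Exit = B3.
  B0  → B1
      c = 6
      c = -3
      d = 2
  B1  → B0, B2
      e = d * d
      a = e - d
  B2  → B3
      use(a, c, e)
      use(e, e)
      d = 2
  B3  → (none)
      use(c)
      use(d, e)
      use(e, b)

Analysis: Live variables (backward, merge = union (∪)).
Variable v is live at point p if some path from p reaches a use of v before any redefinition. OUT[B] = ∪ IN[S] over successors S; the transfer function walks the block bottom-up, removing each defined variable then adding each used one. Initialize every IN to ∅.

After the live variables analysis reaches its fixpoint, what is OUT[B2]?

Answer: {b, c, d, e}

Trace:
Converged values:
  B0:  IN={b}  OUT={b, c, d}
  B1:  IN={b, c, d}  OUT={a, b, c, e}
  B2:  IN={a, b, c, e}  OUT={b, c, d, e}
  B3:  IN={b, c, d, e}  OUT={}

Merge at B2: OUT[B2] = IN[B3] = {b, c, d, e}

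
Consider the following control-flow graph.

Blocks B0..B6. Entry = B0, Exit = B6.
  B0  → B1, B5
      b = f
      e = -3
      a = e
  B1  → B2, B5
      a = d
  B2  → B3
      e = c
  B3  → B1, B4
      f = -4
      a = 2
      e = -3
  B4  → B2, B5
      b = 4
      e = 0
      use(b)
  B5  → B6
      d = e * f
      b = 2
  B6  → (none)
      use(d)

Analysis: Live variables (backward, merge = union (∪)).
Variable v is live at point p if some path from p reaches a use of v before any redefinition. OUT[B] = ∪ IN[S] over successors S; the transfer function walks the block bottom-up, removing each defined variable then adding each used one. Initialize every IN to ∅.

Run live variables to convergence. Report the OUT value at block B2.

Fixpoint table:
  B0:   IN={c, d, f}   OUT={c, d, e, f}
  B1:   IN={c, d, e, f}   OUT={c, d, e, f}
  B2:   IN={c, d}   OUT={c, d}
  B3:   IN={c, d}   OUT={c, d, e, f}
  B4:   IN={c, d, f}   OUT={c, d, e, f}
  B5:   IN={e, f}   OUT={d}
  B6:   IN={d}   OUT={}

Merge at B2: OUT[B2] = IN[B3] = {c, d}

Answer: {c, d}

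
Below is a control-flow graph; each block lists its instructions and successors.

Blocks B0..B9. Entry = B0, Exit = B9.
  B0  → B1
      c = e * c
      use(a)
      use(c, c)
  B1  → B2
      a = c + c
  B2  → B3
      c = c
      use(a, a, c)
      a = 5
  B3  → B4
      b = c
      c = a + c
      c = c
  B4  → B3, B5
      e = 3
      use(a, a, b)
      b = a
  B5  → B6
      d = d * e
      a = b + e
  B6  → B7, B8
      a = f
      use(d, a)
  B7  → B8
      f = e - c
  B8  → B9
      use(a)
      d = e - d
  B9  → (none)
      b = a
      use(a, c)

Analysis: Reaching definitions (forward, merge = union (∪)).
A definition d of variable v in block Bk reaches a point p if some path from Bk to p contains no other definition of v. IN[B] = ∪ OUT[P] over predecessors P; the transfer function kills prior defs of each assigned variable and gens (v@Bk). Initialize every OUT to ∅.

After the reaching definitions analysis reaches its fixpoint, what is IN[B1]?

Answer: {c@B0}

Derivation:
Fixpoint table:
  B0:  IN={}  OUT={c@B0}
  B1:  IN={c@B0}  OUT={a@B1, c@B0}
  B2:  IN={a@B1, c@B0}  OUT={a@B2, c@B2}
  B3:  IN={a@B2, b@B4, c@B2, c@B3, e@B4}  OUT={a@B2, b@B3, c@B3, e@B4}
  B4:  IN={a@B2, b@B3, c@B3, e@B4}  OUT={a@B2, b@B4, c@B3, e@B4}
  B5:  IN={a@B2, b@B4, c@B3, e@B4}  OUT={a@B5, b@B4, c@B3, d@B5, e@B4}
  B6:  IN={a@B5, b@B4, c@B3, d@B5, e@B4}  OUT={a@B6, b@B4, c@B3, d@B5, e@B4}
  B7:  IN={a@B6, b@B4, c@B3, d@B5, e@B4}  OUT={a@B6, b@B4, c@B3, d@B5, e@B4, f@B7}
  B8:  IN={a@B6, b@B4, c@B3, d@B5, e@B4, f@B7}  OUT={a@B6, b@B4, c@B3, d@B8, e@B4, f@B7}
  B9:  IN={a@B6, b@B4, c@B3, d@B8, e@B4, f@B7}  OUT={a@B6, b@B9, c@B3, d@B8, e@B4, f@B7}

Merge at B1: IN[B1] = OUT[B0] = {c@B0}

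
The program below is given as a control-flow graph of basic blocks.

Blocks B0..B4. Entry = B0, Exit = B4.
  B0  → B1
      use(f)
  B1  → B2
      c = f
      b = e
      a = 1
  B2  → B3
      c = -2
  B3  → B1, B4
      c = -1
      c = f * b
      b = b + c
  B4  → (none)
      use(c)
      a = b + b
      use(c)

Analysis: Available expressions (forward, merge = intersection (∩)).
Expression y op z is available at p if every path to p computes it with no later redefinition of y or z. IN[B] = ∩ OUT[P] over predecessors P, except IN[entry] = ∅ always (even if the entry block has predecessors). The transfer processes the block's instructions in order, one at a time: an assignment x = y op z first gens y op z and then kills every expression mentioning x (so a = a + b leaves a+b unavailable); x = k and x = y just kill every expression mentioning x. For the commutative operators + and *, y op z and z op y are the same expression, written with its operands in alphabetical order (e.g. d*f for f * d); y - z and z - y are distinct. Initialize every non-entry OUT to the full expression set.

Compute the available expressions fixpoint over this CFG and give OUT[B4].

Fixpoint table:
  B0:   IN={}   OUT={}
  B1:   IN={}   OUT={}
  B2:   IN={}   OUT={}
  B3:   IN={}   OUT={}
  B4:   IN={}   OUT={b+b}

Merge at B4: IN[B4] = OUT[B3] = {}
Applying B4's transfer function to that IN value gives OUT[B4] (row B4 above).

Answer: {b+b}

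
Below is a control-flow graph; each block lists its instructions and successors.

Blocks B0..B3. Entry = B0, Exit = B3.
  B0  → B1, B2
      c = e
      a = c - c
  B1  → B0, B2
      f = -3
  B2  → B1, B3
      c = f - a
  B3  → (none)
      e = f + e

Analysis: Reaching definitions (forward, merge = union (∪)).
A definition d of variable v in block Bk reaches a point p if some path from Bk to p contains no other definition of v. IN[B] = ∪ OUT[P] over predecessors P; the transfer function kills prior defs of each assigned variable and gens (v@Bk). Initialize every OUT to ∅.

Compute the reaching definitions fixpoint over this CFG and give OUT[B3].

Answer: {a@B0, c@B2, e@B3, f@B1}

Trace:
Converged values:
  B0:   IN={a@B0, c@B0, c@B2, f@B1}   OUT={a@B0, c@B0, f@B1}
  B1:   IN={a@B0, c@B0, c@B2, f@B1}   OUT={a@B0, c@B0, c@B2, f@B1}
  B2:   IN={a@B0, c@B0, c@B2, f@B1}   OUT={a@B0, c@B2, f@B1}
  B3:   IN={a@B0, c@B2, f@B1}   OUT={a@B0, c@B2, e@B3, f@B1}

Merge at B3: IN[B3] = OUT[B2] = {a@B0, c@B2, f@B1}
Applying B3's transfer function to that IN value gives OUT[B3] (row B3 above).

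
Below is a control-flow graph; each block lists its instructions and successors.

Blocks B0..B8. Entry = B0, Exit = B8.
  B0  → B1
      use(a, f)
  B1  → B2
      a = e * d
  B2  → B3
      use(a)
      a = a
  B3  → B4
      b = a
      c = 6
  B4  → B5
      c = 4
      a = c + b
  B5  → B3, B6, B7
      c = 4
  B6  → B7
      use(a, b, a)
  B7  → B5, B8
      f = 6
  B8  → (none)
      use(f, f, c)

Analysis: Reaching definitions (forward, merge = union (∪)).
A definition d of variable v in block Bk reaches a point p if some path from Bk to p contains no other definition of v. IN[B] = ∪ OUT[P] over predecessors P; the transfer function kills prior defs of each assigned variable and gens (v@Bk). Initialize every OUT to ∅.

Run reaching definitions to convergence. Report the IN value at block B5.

Answer: {a@B4, b@B3, c@B4, c@B5, f@B7}

Derivation:
Per-block solution:
  B0:  IN={}  OUT={}
  B1:  IN={}  OUT={a@B1}
  B2:  IN={a@B1}  OUT={a@B2}
  B3:  IN={a@B2, a@B4, b@B3, c@B5, f@B7}  OUT={a@B2, a@B4, b@B3, c@B3, f@B7}
  B4:  IN={a@B2, a@B4, b@B3, c@B3, f@B7}  OUT={a@B4, b@B3, c@B4, f@B7}
  B5:  IN={a@B4, b@B3, c@B4, c@B5, f@B7}  OUT={a@B4, b@B3, c@B5, f@B7}
  B6:  IN={a@B4, b@B3, c@B5, f@B7}  OUT={a@B4, b@B3, c@B5, f@B7}
  B7:  IN={a@B4, b@B3, c@B5, f@B7}  OUT={a@B4, b@B3, c@B5, f@B7}
  B8:  IN={a@B4, b@B3, c@B5, f@B7}  OUT={a@B4, b@B3, c@B5, f@B7}

Merge at B5: IN[B5] = OUT[B4] ⊔ OUT[B7] = {a@B4, b@B3, c@B4, c@B5, f@B7}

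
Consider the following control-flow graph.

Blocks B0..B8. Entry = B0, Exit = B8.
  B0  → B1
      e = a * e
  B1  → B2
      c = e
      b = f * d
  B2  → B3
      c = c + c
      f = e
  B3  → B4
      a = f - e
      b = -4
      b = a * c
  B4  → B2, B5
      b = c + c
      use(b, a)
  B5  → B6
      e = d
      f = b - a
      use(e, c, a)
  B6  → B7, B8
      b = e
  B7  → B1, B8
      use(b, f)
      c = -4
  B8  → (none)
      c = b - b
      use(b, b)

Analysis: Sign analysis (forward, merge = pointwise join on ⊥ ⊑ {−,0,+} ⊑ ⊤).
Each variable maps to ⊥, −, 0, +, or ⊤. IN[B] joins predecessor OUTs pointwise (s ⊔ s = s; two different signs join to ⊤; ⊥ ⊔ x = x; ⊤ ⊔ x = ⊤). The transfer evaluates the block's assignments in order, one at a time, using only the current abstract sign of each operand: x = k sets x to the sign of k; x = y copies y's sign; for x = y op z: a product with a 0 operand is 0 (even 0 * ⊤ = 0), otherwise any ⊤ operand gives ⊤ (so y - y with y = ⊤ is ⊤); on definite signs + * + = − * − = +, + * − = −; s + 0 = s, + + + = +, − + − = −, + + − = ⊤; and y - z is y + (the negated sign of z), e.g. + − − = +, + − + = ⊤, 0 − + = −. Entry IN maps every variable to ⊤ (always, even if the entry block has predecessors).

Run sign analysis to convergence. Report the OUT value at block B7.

Answer: {a: ⊤, b: ⊤, c: -, d: ⊤, e: ⊤, f: ⊤}

Trace:
Fixpoint table:
  B0: | IN=(all ⊤) | OUT=(all ⊤)
  B1: | IN=(all ⊤) | OUT=(all ⊤)
  B2: | IN=(all ⊤) | OUT=(all ⊤)
  B3: | IN=(all ⊤) | OUT=(all ⊤)
  B4: | IN=(all ⊤) | OUT=(all ⊤)
  B5: | IN=(all ⊤) | OUT=(all ⊤)
  B6: | IN=(all ⊤) | OUT=(all ⊤)
  B7: | IN=(all ⊤) | OUT={c:-; rest ⊤}
  B8: | IN=(all ⊤) | OUT=(all ⊤)

Merge at B7: IN[B7] = OUT[B6] = {a: ⊤, b: ⊤, c: ⊤, d: ⊤, e: ⊤, f: ⊤}
Applying B7's transfer function to that IN value gives OUT[B7] (row B7 above).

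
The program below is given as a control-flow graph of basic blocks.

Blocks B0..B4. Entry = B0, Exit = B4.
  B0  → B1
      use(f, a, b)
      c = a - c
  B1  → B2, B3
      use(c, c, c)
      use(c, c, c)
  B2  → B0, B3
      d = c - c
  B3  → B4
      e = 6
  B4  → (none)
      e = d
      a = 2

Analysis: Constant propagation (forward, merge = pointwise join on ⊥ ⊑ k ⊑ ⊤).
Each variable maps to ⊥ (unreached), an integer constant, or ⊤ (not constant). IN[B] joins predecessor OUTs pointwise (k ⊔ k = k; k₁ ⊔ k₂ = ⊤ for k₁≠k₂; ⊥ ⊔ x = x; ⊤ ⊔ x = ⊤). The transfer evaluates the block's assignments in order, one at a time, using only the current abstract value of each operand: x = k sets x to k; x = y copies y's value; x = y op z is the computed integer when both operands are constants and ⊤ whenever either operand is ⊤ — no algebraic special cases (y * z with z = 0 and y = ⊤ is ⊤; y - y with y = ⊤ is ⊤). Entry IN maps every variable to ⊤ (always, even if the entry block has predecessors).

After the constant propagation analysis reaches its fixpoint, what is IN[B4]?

Converged values:
  B0:   IN=(all ⊤)   OUT=(all ⊤)
  B1:   IN=(all ⊤)   OUT=(all ⊤)
  B2:   IN=(all ⊤)   OUT=(all ⊤)
  B3:   IN=(all ⊤)   OUT={e:6; rest ⊤}
  B4:   IN={e:6; rest ⊤}   OUT={a:2; rest ⊤}

Merge at B4: IN[B4] = OUT[B3] = {a: ⊤, b: ⊤, c: ⊤, d: ⊤, e: 6, f: ⊤}

Answer: {a: ⊤, b: ⊤, c: ⊤, d: ⊤, e: 6, f: ⊤}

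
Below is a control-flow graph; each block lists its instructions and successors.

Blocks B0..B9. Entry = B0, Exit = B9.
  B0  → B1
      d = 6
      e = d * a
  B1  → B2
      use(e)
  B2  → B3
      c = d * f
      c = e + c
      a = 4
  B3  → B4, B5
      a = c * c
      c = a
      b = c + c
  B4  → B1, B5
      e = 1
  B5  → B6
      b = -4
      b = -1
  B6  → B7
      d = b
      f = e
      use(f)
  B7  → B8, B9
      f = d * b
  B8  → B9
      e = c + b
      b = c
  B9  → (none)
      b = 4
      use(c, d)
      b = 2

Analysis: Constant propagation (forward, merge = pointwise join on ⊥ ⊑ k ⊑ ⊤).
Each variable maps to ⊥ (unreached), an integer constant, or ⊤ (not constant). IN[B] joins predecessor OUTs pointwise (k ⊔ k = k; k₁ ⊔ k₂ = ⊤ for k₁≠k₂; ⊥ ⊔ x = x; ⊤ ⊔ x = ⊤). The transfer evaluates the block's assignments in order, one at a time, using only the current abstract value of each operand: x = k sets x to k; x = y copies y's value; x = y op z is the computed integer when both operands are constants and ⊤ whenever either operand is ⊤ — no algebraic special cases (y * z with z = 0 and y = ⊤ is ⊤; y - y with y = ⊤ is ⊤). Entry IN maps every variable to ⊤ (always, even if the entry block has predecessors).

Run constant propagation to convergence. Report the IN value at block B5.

Fixpoint table:
  B0:  IN=(all ⊤)  OUT={d:6; rest ⊤}
  B1:  IN={d:6; rest ⊤}  OUT={d:6; rest ⊤}
  B2:  IN={d:6; rest ⊤}  OUT={a:4, d:6; rest ⊤}
  B3:  IN={a:4, d:6; rest ⊤}  OUT={d:6; rest ⊤}
  B4:  IN={d:6; rest ⊤}  OUT={d:6, e:1; rest ⊤}
  B5:  IN={d:6; rest ⊤}  OUT={b:-1, d:6; rest ⊤}
  B6:  IN={b:-1, d:6; rest ⊤}  OUT={b:-1, d:-1; rest ⊤}
  B7:  IN={b:-1, d:-1; rest ⊤}  OUT={b:-1, d:-1, f:1; rest ⊤}
  B8:  IN={b:-1, d:-1, f:1; rest ⊤}  OUT={d:-1, f:1; rest ⊤}
  B9:  IN={d:-1, f:1; rest ⊤}  OUT={b:2, d:-1, f:1; rest ⊤}

Merge at B5: IN[B5] = OUT[B3] ⊔ OUT[B4] = {a: ⊤, b: ⊤, c: ⊤, d: 6, e: ⊤, f: ⊤}

Answer: {a: ⊤, b: ⊤, c: ⊤, d: 6, e: ⊤, f: ⊤}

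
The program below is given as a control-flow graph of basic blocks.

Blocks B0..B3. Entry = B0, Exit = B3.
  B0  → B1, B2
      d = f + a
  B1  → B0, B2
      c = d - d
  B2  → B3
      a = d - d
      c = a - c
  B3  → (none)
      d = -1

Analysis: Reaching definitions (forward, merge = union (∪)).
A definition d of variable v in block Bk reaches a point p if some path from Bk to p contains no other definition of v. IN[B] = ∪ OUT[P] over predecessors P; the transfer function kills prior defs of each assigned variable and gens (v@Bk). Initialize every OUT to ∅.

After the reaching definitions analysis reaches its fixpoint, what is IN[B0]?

Answer: {c@B1, d@B0}

Working:
Fixpoint table:
  B0:   IN={c@B1, d@B0}   OUT={c@B1, d@B0}
  B1:   IN={c@B1, d@B0}   OUT={c@B1, d@B0}
  B2:   IN={c@B1, d@B0}   OUT={a@B2, c@B2, d@B0}
  B3:   IN={a@B2, c@B2, d@B0}   OUT={a@B2, c@B2, d@B3}

Merge at B0 (entry node, so the boundary value {} is joined with the incoming edge(s)): IN[B0] = {} ⊔ OUT[B1] = {c@B1, d@B0}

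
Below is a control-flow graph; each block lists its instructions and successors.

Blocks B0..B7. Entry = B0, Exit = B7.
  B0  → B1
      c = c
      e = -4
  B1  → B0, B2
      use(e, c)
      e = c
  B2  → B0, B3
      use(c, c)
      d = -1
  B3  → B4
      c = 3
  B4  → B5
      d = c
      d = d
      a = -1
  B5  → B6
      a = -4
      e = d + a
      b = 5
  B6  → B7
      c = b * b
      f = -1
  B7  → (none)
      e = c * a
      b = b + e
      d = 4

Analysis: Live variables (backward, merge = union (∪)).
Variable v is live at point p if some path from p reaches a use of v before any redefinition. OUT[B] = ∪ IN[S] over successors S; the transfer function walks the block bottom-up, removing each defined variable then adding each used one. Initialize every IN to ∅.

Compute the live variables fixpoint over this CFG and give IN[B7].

Answer: {a, b, c}

Trace:
Per-block solution:
  B0: | IN={c} | OUT={c, e}
  B1: | IN={c, e} | OUT={c}
  B2: | IN={c} | OUT={c}
  B3: | IN={} | OUT={c}
  B4: | IN={c} | OUT={d}
  B5: | IN={d} | OUT={a, b}
  B6: | IN={a, b} | OUT={a, b, c}
  B7: | IN={a, b, c} | OUT={}

B7 is the boundary node: OUT[B7] = {}
Applying B7's transfer function to that OUT value gives IN[B7] (row B7 above).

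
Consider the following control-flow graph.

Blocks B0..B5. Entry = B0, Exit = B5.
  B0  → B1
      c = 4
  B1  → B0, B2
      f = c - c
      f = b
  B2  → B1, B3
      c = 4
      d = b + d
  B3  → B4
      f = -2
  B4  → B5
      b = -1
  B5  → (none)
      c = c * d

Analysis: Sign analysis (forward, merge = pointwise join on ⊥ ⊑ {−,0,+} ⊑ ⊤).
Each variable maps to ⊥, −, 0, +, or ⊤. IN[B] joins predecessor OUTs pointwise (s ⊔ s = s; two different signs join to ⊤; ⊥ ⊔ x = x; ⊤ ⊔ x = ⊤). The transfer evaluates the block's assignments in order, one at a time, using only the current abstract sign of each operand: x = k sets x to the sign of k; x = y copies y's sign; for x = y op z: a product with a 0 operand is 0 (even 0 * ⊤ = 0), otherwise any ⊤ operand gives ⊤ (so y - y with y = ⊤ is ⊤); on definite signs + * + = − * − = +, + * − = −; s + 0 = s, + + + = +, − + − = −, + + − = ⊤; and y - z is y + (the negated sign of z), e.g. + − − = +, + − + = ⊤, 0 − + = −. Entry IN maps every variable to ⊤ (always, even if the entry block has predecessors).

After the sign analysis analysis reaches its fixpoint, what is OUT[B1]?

Converged values:
  B0:   IN=(all ⊤)   OUT={c:+; rest ⊤}
  B1:   IN={c:+; rest ⊤}   OUT={c:+; rest ⊤}
  B2:   IN={c:+; rest ⊤}   OUT={c:+; rest ⊤}
  B3:   IN={c:+; rest ⊤}   OUT={c:+, f:-; rest ⊤}
  B4:   IN={c:+, f:-; rest ⊤}   OUT={b:-, c:+, f:-; rest ⊤}
  B5:   IN={b:-, c:+, f:-; rest ⊤}   OUT={b:-, f:-; rest ⊤}

Merge at B1: IN[B1] = OUT[B0] ⊔ OUT[B2] = {a: ⊤, b: ⊤, c: +, d: ⊤, e: ⊤, f: ⊤}
Applying B1's transfer function to that IN value gives OUT[B1] (row B1 above).

Answer: {a: ⊤, b: ⊤, c: +, d: ⊤, e: ⊤, f: ⊤}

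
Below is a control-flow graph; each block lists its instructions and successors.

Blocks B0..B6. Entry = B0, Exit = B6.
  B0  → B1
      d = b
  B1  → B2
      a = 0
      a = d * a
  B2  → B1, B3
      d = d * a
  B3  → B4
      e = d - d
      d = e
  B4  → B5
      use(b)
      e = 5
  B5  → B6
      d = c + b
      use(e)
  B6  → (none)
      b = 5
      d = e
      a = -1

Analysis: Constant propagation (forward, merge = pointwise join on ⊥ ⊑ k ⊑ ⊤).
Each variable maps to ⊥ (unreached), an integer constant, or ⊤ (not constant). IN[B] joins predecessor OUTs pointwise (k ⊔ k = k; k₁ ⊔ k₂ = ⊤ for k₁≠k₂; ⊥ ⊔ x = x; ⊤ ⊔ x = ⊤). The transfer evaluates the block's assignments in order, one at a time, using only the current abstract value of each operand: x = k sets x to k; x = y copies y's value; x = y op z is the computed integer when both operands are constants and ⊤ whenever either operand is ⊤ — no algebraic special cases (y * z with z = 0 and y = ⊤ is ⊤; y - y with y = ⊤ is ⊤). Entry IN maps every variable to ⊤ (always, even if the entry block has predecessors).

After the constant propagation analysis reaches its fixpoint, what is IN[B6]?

Answer: {a: ⊤, b: ⊤, c: ⊤, d: ⊤, e: 5, f: ⊤}

Trace:
Per-block solution:
  B0: | IN=(all ⊤) | OUT=(all ⊤)
  B1: | IN=(all ⊤) | OUT=(all ⊤)
  B2: | IN=(all ⊤) | OUT=(all ⊤)
  B3: | IN=(all ⊤) | OUT=(all ⊤)
  B4: | IN=(all ⊤) | OUT={e:5; rest ⊤}
  B5: | IN={e:5; rest ⊤} | OUT={e:5; rest ⊤}
  B6: | IN={e:5; rest ⊤} | OUT={a:-1, b:5, d:5, e:5; rest ⊤}

Merge at B6: IN[B6] = OUT[B5] = {a: ⊤, b: ⊤, c: ⊤, d: ⊤, e: 5, f: ⊤}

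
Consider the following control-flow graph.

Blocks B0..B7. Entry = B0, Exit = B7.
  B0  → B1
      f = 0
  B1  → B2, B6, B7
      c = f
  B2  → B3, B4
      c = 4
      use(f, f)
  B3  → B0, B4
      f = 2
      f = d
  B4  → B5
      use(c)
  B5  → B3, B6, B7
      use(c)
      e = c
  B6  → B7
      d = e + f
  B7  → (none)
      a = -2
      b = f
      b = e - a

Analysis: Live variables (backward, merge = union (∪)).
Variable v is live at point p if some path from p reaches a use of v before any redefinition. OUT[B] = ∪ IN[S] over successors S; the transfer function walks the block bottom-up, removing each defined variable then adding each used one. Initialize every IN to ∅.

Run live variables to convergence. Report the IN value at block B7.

Per-block solution:
  B0: | IN={d, e} | OUT={d, e, f}
  B1: | IN={d, e, f} | OUT={d, e, f}
  B2: | IN={d, e, f} | OUT={c, d, e, f}
  B3: | IN={c, d, e} | OUT={c, d, e, f}
  B4: | IN={c, d, f} | OUT={c, d, f}
  B5: | IN={c, d, f} | OUT={c, d, e, f}
  B6: | IN={e, f} | OUT={e, f}
  B7: | IN={e, f} | OUT={}

B7 is the boundary node: OUT[B7] = {}
Applying B7's transfer function to that OUT value gives IN[B7] (row B7 above).

Answer: {e, f}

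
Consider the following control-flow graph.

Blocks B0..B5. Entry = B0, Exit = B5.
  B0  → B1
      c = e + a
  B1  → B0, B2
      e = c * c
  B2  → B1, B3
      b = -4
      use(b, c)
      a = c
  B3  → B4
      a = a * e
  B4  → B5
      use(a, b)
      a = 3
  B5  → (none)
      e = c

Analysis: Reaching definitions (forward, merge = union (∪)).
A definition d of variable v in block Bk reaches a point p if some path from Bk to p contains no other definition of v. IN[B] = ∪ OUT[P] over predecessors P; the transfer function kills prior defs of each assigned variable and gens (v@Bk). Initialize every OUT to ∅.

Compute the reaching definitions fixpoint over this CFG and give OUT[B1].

Converged values:
  B0:   IN={a@B2, b@B2, c@B0, e@B1}   OUT={a@B2, b@B2, c@B0, e@B1}
  B1:   IN={a@B2, b@B2, c@B0, e@B1}   OUT={a@B2, b@B2, c@B0, e@B1}
  B2:   IN={a@B2, b@B2, c@B0, e@B1}   OUT={a@B2, b@B2, c@B0, e@B1}
  B3:   IN={a@B2, b@B2, c@B0, e@B1}   OUT={a@B3, b@B2, c@B0, e@B1}
  B4:   IN={a@B3, b@B2, c@B0, e@B1}   OUT={a@B4, b@B2, c@B0, e@B1}
  B5:   IN={a@B4, b@B2, c@B0, e@B1}   OUT={a@B4, b@B2, c@B0, e@B5}

Merge at B1: IN[B1] = OUT[B0] ⊔ OUT[B2] = {a@B2, b@B2, c@B0, e@B1}
Applying B1's transfer function to that IN value gives OUT[B1] (row B1 above).

Answer: {a@B2, b@B2, c@B0, e@B1}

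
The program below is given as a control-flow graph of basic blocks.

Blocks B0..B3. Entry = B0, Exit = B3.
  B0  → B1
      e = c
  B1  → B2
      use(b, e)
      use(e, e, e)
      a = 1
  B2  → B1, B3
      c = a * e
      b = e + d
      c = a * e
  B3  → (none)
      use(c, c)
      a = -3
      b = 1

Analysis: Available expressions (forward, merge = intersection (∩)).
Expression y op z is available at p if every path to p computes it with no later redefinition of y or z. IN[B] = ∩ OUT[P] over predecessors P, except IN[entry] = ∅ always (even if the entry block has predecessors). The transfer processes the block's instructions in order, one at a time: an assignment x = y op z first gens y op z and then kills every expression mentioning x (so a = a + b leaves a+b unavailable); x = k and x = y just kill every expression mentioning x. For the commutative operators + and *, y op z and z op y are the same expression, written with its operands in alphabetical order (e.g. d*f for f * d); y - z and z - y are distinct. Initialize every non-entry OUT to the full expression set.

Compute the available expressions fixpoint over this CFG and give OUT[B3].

Per-block solution:
  B0:   IN={}   OUT={}
  B1:   IN={}   OUT={}
  B2:   IN={}   OUT={a*e, d+e}
  B3:   IN={a*e, d+e}   OUT={d+e}

Merge at B3: IN[B3] = OUT[B2] = {a*e, d+e}
Applying B3's transfer function to that IN value gives OUT[B3] (row B3 above).

Answer: {d+e}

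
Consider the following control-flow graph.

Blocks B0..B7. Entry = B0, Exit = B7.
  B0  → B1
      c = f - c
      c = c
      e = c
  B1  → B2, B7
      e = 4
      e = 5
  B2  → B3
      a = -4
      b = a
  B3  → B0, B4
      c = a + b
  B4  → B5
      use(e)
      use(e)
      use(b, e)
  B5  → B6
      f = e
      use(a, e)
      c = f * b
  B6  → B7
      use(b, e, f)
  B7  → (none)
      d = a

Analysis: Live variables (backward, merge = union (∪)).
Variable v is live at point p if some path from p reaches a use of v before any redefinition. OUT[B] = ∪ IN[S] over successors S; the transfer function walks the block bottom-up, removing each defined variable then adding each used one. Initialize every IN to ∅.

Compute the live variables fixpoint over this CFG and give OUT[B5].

Answer: {a, b, e, f}

Trace:
Converged values:
  B0:   IN={a, c, f}   OUT={a, f}
  B1:   IN={a, f}   OUT={a, e, f}
  B2:   IN={e, f}   OUT={a, b, e, f}
  B3:   IN={a, b, e, f}   OUT={a, b, c, e, f}
  B4:   IN={a, b, e}   OUT={a, b, e}
  B5:   IN={a, b, e}   OUT={a, b, e, f}
  B6:   IN={a, b, e, f}   OUT={a}
  B7:   IN={a}   OUT={}

Merge at B5: OUT[B5] = IN[B6] = {a, b, e, f}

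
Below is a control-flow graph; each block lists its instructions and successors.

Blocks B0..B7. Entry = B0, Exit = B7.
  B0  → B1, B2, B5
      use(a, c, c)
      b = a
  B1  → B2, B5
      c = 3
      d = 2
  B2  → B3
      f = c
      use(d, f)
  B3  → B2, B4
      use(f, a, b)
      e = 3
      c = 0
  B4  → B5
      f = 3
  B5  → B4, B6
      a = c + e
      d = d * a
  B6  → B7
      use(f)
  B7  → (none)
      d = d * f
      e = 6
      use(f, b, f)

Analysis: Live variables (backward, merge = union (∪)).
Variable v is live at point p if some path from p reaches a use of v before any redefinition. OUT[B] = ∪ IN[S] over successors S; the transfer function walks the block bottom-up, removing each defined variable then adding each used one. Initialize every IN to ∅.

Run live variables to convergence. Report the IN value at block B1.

Answer: {a, b, e, f}

Trace:
Per-block solution:
  B0:   IN={a, c, d, e, f}   OUT={a, b, c, d, e, f}
  B1:   IN={a, b, e, f}   OUT={a, b, c, d, e, f}
  B2:   IN={a, b, c, d}   OUT={a, b, d, f}
  B3:   IN={a, b, d, f}   OUT={a, b, c, d, e}
  B4:   IN={b, c, d, e}   OUT={b, c, d, e, f}
  B5:   IN={b, c, d, e, f}   OUT={b, c, d, e, f}
  B6:   IN={b, d, f}   OUT={b, d, f}
  B7:   IN={b, d, f}   OUT={}

Merge at B1: OUT[B1] = IN[B2] ⊔ IN[B5] = {a, b, c, d, e, f}
Applying B1's transfer function to that OUT value gives IN[B1] (row B1 above).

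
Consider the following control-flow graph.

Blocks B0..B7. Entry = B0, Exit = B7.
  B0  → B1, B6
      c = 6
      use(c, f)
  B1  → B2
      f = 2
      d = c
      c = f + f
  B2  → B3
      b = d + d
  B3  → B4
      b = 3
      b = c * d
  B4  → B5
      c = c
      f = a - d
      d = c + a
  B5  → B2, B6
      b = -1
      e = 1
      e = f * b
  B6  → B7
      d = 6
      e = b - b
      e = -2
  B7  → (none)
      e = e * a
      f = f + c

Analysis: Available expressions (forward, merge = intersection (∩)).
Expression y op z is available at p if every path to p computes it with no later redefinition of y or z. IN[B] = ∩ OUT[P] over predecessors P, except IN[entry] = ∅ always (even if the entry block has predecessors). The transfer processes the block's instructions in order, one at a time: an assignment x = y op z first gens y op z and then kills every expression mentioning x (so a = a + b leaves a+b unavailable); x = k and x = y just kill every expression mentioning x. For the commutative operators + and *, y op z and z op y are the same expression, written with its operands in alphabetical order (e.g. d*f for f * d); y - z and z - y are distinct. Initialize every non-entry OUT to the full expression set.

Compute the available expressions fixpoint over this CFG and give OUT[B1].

Answer: {f+f}

Working:
Converged values:
  B0:  IN={}  OUT={}
  B1:  IN={}  OUT={f+f}
  B2:  IN={}  OUT={d+d}
  B3:  IN={d+d}  OUT={c*d, d+d}
  B4:  IN={c*d, d+d}  OUT={a+c}
  B5:  IN={a+c}  OUT={a+c, b*f}
  B6:  IN={}  OUT={b-b}
  B7:  IN={b-b}  OUT={b-b}

Merge at B1: IN[B1] = OUT[B0] = {}
Applying B1's transfer function to that IN value gives OUT[B1] (row B1 above).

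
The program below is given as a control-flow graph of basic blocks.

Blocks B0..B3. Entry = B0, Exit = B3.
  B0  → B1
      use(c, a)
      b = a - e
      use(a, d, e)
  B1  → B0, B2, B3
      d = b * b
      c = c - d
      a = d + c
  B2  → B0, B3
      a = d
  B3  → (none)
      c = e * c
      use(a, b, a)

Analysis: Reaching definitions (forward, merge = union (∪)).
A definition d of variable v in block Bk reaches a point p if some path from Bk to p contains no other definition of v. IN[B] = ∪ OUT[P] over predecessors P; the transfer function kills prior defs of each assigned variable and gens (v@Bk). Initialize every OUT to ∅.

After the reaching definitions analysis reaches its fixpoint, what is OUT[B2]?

Converged values:
  B0:  IN={a@B1, a@B2, b@B0, c@B1, d@B1}  OUT={a@B1, a@B2, b@B0, c@B1, d@B1}
  B1:  IN={a@B1, a@B2, b@B0, c@B1, d@B1}  OUT={a@B1, b@B0, c@B1, d@B1}
  B2:  IN={a@B1, b@B0, c@B1, d@B1}  OUT={a@B2, b@B0, c@B1, d@B1}
  B3:  IN={a@B1, a@B2, b@B0, c@B1, d@B1}  OUT={a@B1, a@B2, b@B0, c@B3, d@B1}

Merge at B2: IN[B2] = OUT[B1] = {a@B1, b@B0, c@B1, d@B1}
Applying B2's transfer function to that IN value gives OUT[B2] (row B2 above).

Answer: {a@B2, b@B0, c@B1, d@B1}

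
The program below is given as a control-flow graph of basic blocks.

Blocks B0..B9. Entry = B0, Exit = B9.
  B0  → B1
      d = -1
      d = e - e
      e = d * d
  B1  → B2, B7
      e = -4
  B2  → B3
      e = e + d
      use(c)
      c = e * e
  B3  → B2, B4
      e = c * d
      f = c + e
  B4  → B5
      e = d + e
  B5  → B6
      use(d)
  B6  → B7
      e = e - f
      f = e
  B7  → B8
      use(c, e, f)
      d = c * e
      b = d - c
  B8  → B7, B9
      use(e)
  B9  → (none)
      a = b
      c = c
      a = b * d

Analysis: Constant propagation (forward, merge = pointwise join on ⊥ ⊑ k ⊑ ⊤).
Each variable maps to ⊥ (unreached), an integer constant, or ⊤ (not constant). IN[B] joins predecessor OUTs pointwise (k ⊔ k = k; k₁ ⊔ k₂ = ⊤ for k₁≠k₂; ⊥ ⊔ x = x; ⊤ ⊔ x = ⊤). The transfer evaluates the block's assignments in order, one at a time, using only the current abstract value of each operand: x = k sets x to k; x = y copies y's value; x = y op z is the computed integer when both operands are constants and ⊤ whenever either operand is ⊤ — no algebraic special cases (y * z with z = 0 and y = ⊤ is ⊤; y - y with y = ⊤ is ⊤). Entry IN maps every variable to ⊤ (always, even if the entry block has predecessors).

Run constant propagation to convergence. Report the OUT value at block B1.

Fixpoint table:
  B0:   IN=(all ⊤)   OUT=(all ⊤)
  B1:   IN=(all ⊤)   OUT={e:-4; rest ⊤}
  B2:   IN=(all ⊤)   OUT=(all ⊤)
  B3:   IN=(all ⊤)   OUT=(all ⊤)
  B4:   IN=(all ⊤)   OUT=(all ⊤)
  B5:   IN=(all ⊤)   OUT=(all ⊤)
  B6:   IN=(all ⊤)   OUT=(all ⊤)
  B7:   IN=(all ⊤)   OUT=(all ⊤)
  B8:   IN=(all ⊤)   OUT=(all ⊤)
  B9:   IN=(all ⊤)   OUT=(all ⊤)

Merge at B1: IN[B1] = OUT[B0] = {a: ⊤, b: ⊤, c: ⊤, d: ⊤, e: ⊤, f: ⊤}
Applying B1's transfer function to that IN value gives OUT[B1] (row B1 above).

Answer: {a: ⊤, b: ⊤, c: ⊤, d: ⊤, e: -4, f: ⊤}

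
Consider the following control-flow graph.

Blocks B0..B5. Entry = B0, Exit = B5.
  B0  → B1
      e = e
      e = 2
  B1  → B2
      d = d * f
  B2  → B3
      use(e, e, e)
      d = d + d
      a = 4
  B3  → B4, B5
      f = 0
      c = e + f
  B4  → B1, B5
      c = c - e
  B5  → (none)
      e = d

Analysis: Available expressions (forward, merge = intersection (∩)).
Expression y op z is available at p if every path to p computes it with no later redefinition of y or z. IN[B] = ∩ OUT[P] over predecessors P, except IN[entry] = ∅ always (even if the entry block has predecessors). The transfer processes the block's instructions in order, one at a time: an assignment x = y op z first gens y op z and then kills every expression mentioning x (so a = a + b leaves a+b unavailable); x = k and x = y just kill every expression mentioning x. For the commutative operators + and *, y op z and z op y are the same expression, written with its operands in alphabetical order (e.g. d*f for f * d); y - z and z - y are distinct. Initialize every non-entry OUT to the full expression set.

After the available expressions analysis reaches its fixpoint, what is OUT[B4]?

Fixpoint table:
  B0:  IN={}  OUT={}
  B1:  IN={}  OUT={}
  B2:  IN={}  OUT={}
  B3:  IN={}  OUT={e+f}
  B4:  IN={e+f}  OUT={e+f}
  B5:  IN={e+f}  OUT={}

Merge at B4: IN[B4] = OUT[B3] = {e+f}
Applying B4's transfer function to that IN value gives OUT[B4] (row B4 above).

Answer: {e+f}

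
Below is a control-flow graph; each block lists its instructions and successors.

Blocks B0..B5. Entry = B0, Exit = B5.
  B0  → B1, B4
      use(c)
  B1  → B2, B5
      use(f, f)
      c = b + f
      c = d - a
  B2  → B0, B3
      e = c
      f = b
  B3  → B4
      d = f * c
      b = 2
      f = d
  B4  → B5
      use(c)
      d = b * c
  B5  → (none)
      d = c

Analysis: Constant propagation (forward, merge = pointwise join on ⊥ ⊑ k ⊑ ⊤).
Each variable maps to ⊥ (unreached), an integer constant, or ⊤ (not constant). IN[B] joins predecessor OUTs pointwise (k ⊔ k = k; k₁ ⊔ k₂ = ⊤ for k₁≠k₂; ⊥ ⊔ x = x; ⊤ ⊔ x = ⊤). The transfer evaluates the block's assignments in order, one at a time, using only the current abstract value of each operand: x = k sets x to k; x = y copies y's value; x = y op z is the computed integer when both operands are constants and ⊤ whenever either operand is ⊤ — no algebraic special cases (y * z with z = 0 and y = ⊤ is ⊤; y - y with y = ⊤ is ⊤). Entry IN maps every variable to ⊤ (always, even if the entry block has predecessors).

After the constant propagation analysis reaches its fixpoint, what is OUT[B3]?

Answer: {a: ⊤, b: 2, c: ⊤, d: ⊤, e: ⊤, f: ⊤}

Trace:
Fixpoint table:
  B0:   IN=(all ⊤)   OUT=(all ⊤)
  B1:   IN=(all ⊤)   OUT=(all ⊤)
  B2:   IN=(all ⊤)   OUT=(all ⊤)
  B3:   IN=(all ⊤)   OUT={b:2; rest ⊤}
  B4:   IN=(all ⊤)   OUT=(all ⊤)
  B5:   IN=(all ⊤)   OUT=(all ⊤)

Merge at B3: IN[B3] = OUT[B2] = {a: ⊤, b: ⊤, c: ⊤, d: ⊤, e: ⊤, f: ⊤}
Applying B3's transfer function to that IN value gives OUT[B3] (row B3 above).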